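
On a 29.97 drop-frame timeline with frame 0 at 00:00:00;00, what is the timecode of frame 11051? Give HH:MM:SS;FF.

Each 10-minute DF block holds 10 × 60 × 30 − 9 × 2 = 17982 frames. 11051 ÷ 17982 → 0 full blocks, remainder 11051.
Within the partial block the first minute is 1800 frames and each further minute 1798, so 6 further minute boundaries passed. Total skipped labels = 18 × 0 + 2 × 6 = 12.
Non-drop label index = 11051 + 12 = 11063; at 30 labels/s that is 00:06:08:23, i.e. DF 00:06:08;23.

00:06:08;23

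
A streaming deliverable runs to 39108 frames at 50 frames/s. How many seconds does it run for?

Running time = 39108 / (50) = 782.16 s.

782.16 seconds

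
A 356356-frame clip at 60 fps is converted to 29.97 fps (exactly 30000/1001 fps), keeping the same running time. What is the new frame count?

Target frames = source frames × (target rate / source rate) = 356356 × (30000/1001)/(60) = 356356 × 500/1001 = 178000.

178000 frames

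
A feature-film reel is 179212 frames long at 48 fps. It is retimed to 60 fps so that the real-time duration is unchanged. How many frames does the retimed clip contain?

224015 frames

Target frames = source frames × (target rate / source rate) = 179212 × (60)/(48) = 179212 × 5/4 = 224015.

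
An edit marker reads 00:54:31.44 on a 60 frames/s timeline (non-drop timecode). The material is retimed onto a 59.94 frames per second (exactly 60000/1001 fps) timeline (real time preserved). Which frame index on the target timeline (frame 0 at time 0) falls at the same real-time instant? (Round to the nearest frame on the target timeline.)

frame 196108

Source frame index: (0×3600 + 54×60 + 31) × 60 + 44 = 196304.
Real time: 196304 / (60) = 49076/15 s.
Target frame: (49076/15) × (60000/1001) = 196304000/1001 ≈ 196107.892 → 196108.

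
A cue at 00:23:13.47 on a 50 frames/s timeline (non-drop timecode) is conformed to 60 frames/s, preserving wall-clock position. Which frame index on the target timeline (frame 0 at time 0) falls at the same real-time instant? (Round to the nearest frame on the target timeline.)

Source frame index: (0×3600 + 23×60 + 13) × 50 + 47 = 69697.
Real time: 69697 / (50) = 69697/50 s.
Target frame: (69697/50) × (60) = 418182/5 ≈ 83636.400 → 83636.

frame 83636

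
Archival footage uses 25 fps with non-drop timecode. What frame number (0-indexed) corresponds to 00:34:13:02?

Total seconds to the label: (0 × 3600 + 34 × 60 + 13) = 2053.
Frame index = 2053 × 25 + 2 = 51327.

frame 51327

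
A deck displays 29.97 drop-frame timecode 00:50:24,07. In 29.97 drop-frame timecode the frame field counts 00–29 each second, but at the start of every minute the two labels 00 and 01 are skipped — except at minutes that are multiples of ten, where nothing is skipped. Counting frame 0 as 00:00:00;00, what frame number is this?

As if non-drop at 30 labels/s: (0 × 3600 + 50 × 60 + 24) × 30 + 7 = 90727.
Minute boundaries passed: 50; those not divisible by 10: 50 − 5 = 45; dropped labels = 2 × 45 = 90.
Actual frame index = 90727 − 90 = 90637.

90637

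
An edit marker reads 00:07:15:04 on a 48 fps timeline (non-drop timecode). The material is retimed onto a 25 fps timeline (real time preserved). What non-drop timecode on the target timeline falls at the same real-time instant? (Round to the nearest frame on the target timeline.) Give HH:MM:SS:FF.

Source frame index: (0×3600 + 7×60 + 15) × 48 + 4 = 20884.
Real time: 20884 / (48) = 5221/12 s.
Target frame: (5221/12) × (25) = 130525/12 ≈ 10877.083 → 10877.
At 25 labels/s: frame 10877 → 00:07:15:02.

00:07:15:02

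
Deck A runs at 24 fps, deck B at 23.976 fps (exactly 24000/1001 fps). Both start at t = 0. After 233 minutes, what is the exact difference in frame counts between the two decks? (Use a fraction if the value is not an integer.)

335520/1001 frames

233 min = 13980 s.
A emits 24 × 13980 = 335520 frames; B emits 24000/1001 × 13980 = 335520000/1001.
Difference = 335520/1001 frames (≈ 335.1848); B is behind A.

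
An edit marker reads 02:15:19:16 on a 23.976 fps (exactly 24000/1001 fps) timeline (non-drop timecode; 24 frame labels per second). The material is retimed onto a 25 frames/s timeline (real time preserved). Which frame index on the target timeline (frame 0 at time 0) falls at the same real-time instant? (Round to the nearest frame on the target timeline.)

frame 203195

Source frame index: (2×3600 + 15×60 + 19) × 24 + 16 = 194872.
Real time: 194872 / (24000/1001) = 24383359/3000 s.
Target frame: (24383359/3000) × (25) = 24383359/120 ≈ 203194.658 → 203195.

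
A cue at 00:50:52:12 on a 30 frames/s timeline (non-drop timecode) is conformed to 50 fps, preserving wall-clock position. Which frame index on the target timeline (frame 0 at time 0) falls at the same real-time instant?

frame 152620

Source frame index: (0×3600 + 50×60 + 52) × 30 + 12 = 91572.
Real time: 91572 / (30) = 15262/5 s.
Target frame: (15262/5) × (50) = 152620.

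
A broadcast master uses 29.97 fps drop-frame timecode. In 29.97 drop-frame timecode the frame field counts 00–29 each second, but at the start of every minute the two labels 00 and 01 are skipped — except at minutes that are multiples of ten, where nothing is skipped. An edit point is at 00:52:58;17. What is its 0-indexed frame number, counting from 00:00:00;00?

95263

As if non-drop at 30 labels/s: (0 × 3600 + 52 × 60 + 58) × 30 + 17 = 95357.
Minute boundaries passed: 52; those not divisible by 10: 52 − 5 = 47; dropped labels = 2 × 47 = 94.
Actual frame index = 95357 − 94 = 95263.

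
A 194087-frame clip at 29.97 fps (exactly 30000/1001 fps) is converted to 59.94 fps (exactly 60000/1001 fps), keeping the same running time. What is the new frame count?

388174 frames

Target frames = source frames × (target rate / source rate) = 194087 × (60000/1001)/(30000/1001) = 194087 × 2 = 388174.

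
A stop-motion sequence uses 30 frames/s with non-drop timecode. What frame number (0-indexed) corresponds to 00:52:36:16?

frame 94696

Total seconds to the label: (0 × 3600 + 52 × 60 + 36) = 3156.
Frame index = 3156 × 30 + 16 = 94696.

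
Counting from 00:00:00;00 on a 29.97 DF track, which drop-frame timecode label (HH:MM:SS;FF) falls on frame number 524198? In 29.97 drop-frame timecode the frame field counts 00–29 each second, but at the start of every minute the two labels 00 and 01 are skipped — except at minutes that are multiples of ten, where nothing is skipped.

04:51:30;22

Each 10-minute DF block holds 10 × 60 × 30 − 9 × 2 = 17982 frames. 524198 ÷ 17982 → 29 full blocks, remainder 2720.
Within the partial block the first minute is 1800 frames and each further minute 1798, so 1 further minute boundary passed. Total skipped labels = 18 × 29 + 2 × 1 = 524.
Non-drop label index = 524198 + 524 = 524722; at 30 labels/s that is 04:51:30:22, i.e. DF 04:51:30;22.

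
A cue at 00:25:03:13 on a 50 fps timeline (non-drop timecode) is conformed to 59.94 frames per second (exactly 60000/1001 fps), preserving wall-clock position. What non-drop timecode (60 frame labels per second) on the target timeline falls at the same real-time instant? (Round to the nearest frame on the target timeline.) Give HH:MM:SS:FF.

Source frame index: (0×3600 + 25×60 + 3) × 50 + 13 = 75163.
Real time: 75163 / (50) = 75163/50 s.
Target frame: (75163/50) × (60000/1001) = 8199600/91 ≈ 90105.495 → 90105.
At 60 labels/s: frame 90105 → 00:25:01:45.

00:25:01:45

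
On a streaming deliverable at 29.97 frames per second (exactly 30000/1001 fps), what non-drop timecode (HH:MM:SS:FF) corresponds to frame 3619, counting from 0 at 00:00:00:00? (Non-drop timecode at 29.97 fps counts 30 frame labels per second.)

00:02:00:19

3619 ÷ 30 = 120 full seconds, remainder 19 frames.
120 s = 0 h 2 min 0 s.
Timecode: 00:02:00:19.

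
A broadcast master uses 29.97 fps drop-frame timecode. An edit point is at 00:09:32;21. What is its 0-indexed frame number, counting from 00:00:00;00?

17163

As if non-drop at 30 labels/s: (0 × 3600 + 9 × 60 + 32) × 30 + 21 = 17181.
Minute boundaries passed: 9; those not divisible by 10: 9 − 0 = 9; dropped labels = 2 × 9 = 18.
Actual frame index = 17181 − 18 = 17163.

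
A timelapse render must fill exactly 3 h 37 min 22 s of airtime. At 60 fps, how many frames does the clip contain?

3 h 37 min 22 s = 13042 s.
Frames = 13042 × 60 = 782520.

782520 frames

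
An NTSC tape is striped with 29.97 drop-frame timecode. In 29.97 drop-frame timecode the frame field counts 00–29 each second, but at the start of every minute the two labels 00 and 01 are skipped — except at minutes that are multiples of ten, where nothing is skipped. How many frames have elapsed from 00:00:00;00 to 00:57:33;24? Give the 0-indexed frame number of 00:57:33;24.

Complete 10-minute blocks: 5, each 17982 frames → 89910.
Remaining 7 whole minutes in the current block: 1800 + 6 × 1798 = 12588 frames.
Within the current minute: 33 × 30 + 24 − 2 = 1012 (labels ;00/;01 skipped at this minute). Total = 89910 + 12588 + 1012 = 103510.

103510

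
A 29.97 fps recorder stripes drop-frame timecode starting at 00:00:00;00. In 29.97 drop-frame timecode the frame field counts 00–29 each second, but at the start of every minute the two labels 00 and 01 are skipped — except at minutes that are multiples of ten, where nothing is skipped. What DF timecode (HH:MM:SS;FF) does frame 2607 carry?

00:01:26;29

Each 10-minute DF block holds 10 × 60 × 30 − 9 × 2 = 17982 frames. 2607 ÷ 17982 → 0 full blocks, remainder 2607.
Within the partial block the first minute is 1800 frames and each further minute 1798, so 1 further minute boundary passed. Total skipped labels = 18 × 0 + 2 × 1 = 2.
Non-drop label index = 2607 + 2 = 2609; at 30 labels/s that is 00:01:26:29, i.e. DF 00:01:26;29.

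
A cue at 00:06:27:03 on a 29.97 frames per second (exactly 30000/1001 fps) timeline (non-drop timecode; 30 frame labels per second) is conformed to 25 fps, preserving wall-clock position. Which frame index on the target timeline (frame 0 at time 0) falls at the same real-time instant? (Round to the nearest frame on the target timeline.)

Source frame index: (0×3600 + 6×60 + 27) × 30 + 3 = 11613.
Real time: 11613 / (30000/1001) = 3874871/10000 s.
Target frame: (3874871/10000) × (25) = 3874871/400 ≈ 9687.177 → 9687.

frame 9687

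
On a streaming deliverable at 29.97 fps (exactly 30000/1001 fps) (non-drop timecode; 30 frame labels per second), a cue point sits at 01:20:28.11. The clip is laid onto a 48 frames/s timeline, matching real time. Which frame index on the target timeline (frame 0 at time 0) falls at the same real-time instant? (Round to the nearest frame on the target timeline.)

Source frame index: (1×3600 + 20×60 + 28) × 30 + 11 = 144851.
Real time: 144851 / (30000/1001) = 144995851/30000 s.
Target frame: (144995851/30000) × (48) = 144995851/625 ≈ 231993.362 → 231993.

frame 231993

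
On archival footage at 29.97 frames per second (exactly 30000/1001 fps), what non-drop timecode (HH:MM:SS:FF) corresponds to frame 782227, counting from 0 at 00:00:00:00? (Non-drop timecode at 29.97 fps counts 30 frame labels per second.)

07:14:34:07

782227 ÷ 30 = 26074 full seconds, remainder 7 frames.
26074 s = 7 h 14 min 34 s.
Timecode: 07:14:34:07.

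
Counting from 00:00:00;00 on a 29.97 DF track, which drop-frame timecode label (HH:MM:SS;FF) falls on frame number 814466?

07:32:56;00

Ten DF minutes hold 17982 frames, so frame 814466 lies in block 45 (frames 809190–827171) with 5276 frames into that block.
The block's first minute is 1800 frames and the rest 1798 each; 5276 frames reaches minute 2, so 45 × 18 + 2 × 2 = 814 labels have been skipped so far.
Adding those back, label number 814466 + 814 = 815280 at 30 labels/s is 27176 s + 0 f = 7 h 32 min 56 s frame 0, i.e. 07:32:56;00.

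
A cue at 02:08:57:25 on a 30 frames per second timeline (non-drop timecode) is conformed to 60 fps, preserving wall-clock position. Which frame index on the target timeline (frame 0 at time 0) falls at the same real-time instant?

Source frame index: (2×3600 + 8×60 + 57) × 30 + 25 = 232135.
Real time: 232135 / (30) = 46427/6 s.
Target frame: (46427/6) × (60) = 464270.

frame 464270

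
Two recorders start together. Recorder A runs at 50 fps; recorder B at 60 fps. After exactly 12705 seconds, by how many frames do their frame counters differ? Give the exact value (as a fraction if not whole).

A emits 50 × 12705 = 635250 frames; B emits 60 × 12705 = 762300.
Difference = 127050 frames; B is ahead of A.

127050 frames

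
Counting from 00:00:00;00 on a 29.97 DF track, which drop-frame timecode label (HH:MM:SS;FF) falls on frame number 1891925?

17:32:07;09

Ten DF minutes hold 17982 frames, so frame 1891925 lies in block 105 (frames 1888110–1906091) with 3815 frames into that block.
The block's first minute is 1800 frames and the rest 1798 each; 3815 frames reaches minute 2, so 105 × 18 + 2 × 2 = 1894 labels have been skipped so far.
Adding those back, label number 1891925 + 1894 = 1893819 at 30 labels/s is 63127 s + 9 f = 17 h 32 min 7 s frame 9, i.e. 17:32:07;09.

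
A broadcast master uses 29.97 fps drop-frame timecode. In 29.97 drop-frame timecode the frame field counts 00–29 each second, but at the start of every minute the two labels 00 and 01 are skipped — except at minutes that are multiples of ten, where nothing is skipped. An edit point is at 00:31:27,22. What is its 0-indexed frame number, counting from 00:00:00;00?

Complete 10-minute blocks: 3, each 17982 frames → 53946.
Remaining 1 whole minute in the current block: 1800 + 0 × 1798 = 1800 frames.
Within the current minute: 27 × 30 + 22 − 2 = 830 (labels ;00/;01 skipped at this minute). Total = 53946 + 1800 + 830 = 56576.

56576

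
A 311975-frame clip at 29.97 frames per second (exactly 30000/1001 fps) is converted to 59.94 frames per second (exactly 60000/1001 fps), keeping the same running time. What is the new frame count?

623950 frames

Target frames = source frames × (target rate / source rate) = 311975 × (60000/1001)/(30000/1001) = 311975 × 2 = 623950.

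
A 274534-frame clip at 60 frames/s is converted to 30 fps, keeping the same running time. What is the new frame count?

Frames at target rate = 274534 × (30) / (60) = 137267.

137267 frames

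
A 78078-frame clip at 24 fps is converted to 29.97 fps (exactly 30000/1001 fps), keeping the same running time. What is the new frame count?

Target frames = source frames × (target rate / source rate) = 78078 × (30000/1001)/(24) = 78078 × 1250/1001 = 97500.

97500 frames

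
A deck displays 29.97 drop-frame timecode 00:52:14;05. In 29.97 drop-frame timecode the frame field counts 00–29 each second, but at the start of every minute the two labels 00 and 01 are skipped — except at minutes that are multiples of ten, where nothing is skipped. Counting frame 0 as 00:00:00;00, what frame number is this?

Complete 10-minute blocks: 5, each 17982 frames → 89910.
Remaining 2 whole minutes in the current block: 1800 + 1 × 1798 = 3598 frames.
Within the current minute: 14 × 30 + 5 − 2 = 423 (labels ;00/;01 skipped at this minute). Total = 89910 + 3598 + 423 = 93931.

93931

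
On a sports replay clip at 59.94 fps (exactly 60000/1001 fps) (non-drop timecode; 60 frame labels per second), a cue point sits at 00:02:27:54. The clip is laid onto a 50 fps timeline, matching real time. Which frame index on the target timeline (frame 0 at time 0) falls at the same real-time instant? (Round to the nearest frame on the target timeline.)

Source frame index: (0×3600 + 2×60 + 27) × 60 + 54 = 8874.
Real time: 8874 / (60000/1001) = 1480479/10000 s.
Target frame: (1480479/10000) × (50) = 1480479/200 ≈ 7402.395 → 7402.

frame 7402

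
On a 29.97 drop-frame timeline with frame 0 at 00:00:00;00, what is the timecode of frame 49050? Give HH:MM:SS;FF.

00:27:16;20

Each 10-minute DF block holds 10 × 60 × 30 − 9 × 2 = 17982 frames. 49050 ÷ 17982 → 2 full blocks, remainder 13086.
Within the partial block the first minute is 1800 frames and each further minute 1798, so 7 further minute boundaries passed. Total skipped labels = 18 × 2 + 2 × 7 = 50.
Non-drop label index = 49050 + 50 = 49100; at 30 labels/s that is 00:27:16:20, i.e. DF 00:27:16;20.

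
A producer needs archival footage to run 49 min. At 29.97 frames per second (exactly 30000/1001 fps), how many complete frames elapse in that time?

49 min = 2940 s.
Frames = 2940 × 30000/1001 = 12600000/143 ≈ 88111.8881.
Complete frames: 88111.

88111 frames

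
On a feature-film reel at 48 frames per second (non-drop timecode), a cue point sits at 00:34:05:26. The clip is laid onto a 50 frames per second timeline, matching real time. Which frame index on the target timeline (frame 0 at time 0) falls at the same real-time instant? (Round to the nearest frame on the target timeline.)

frame 102277

Source frame index: (0×3600 + 34×60 + 5) × 48 + 26 = 98186.
Real time: 98186 / (48) = 49093/24 s.
Target frame: (49093/24) × (50) = 1227325/12 ≈ 102277.083 → 102277.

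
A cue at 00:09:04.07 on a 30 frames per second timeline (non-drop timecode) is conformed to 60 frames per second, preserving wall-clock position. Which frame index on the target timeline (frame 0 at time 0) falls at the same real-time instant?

frame 32654

Source frame index: (0×3600 + 9×60 + 4) × 30 + 7 = 16327.
Real time: 16327 / (30) = 16327/30 s.
Target frame: (16327/30) × (60) = 32654.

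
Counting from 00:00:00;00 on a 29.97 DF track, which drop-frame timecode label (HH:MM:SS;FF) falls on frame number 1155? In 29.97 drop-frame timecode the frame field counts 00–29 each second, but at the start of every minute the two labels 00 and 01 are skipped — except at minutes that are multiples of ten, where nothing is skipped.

00:00:38;15

Each 10-minute DF block holds 10 × 60 × 30 − 9 × 2 = 17982 frames. 1155 ÷ 17982 → 0 full blocks, remainder 1155.
Within the partial block the first minute is 1800 frames and each further minute 1798, so 0 further minute boundaries passed. Total skipped labels = 18 × 0 + 2 × 0 = 0.
Non-drop label index = 1155 + 0 = 1155; at 30 labels/s that is 00:00:38:15, i.e. DF 00:00:38;15.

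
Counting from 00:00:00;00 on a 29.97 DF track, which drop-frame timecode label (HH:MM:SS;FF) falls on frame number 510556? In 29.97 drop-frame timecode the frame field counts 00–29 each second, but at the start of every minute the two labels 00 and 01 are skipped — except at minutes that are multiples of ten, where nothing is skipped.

Ten DF minutes hold 17982 frames, so frame 510556 lies in block 28 (frames 503496–521477) with 7060 frames into that block.
The block's first minute is 1800 frames and the rest 1798 each; 7060 frames reaches minute 3, so 28 × 18 + 3 × 2 = 510 labels have been skipped so far.
Adding those back, label number 510556 + 510 = 511066 at 30 labels/s is 17035 s + 16 f = 4 h 43 min 55 s frame 16, i.e. 04:43:55;16.

04:43:55;16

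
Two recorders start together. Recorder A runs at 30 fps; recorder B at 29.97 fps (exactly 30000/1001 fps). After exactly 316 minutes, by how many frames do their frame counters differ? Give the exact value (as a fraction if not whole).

316 min = 18960 s.
A emits 30 × 18960 = 568800 frames; B emits 30000/1001 × 18960 = 568800000/1001.
Difference = 568800/1001 frames (≈ 568.2318); B is behind A.

568800/1001 frames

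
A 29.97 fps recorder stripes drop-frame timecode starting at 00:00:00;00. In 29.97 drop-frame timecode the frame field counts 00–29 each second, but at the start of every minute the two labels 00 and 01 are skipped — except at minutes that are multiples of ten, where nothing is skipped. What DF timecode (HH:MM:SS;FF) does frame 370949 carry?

Ten DF minutes hold 17982 frames, so frame 370949 lies in block 20 (frames 359640–377621) with 11309 frames into that block.
The block's first minute is 1800 frames and the rest 1798 each; 11309 frames reaches minute 6, so 20 × 18 + 6 × 2 = 372 labels have been skipped so far.
Adding those back, label number 370949 + 372 = 371321 at 30 labels/s is 12377 s + 11 f = 3 h 26 min 17 s frame 11, i.e. 03:26:17;11.

03:26:17;11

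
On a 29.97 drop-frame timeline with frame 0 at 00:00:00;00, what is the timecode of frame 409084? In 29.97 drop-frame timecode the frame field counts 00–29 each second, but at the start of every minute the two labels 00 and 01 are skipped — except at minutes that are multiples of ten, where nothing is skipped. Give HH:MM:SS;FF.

03:47:29;24

Ten DF minutes hold 17982 frames, so frame 409084 lies in block 22 (frames 395604–413585) with 13480 frames into that block.
The block's first minute is 1800 frames and the rest 1798 each; 13480 frames reaches minute 7, so 22 × 18 + 7 × 2 = 410 labels have been skipped so far.
Adding those back, label number 409084 + 410 = 409494 at 30 labels/s is 13649 s + 24 f = 3 h 47 min 29 s frame 24, i.e. 03:47:29;24.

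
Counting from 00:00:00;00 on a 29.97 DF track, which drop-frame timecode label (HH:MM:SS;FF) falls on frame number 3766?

Ten DF minutes hold 17982 frames, so frame 3766 lies in block 0 (frames 0–17981) with 3766 frames into that block.
The block's first minute is 1800 frames and the rest 1798 each; 3766 frames reaches minute 2, so 0 × 18 + 2 × 2 = 4 labels have been skipped so far.
Adding those back, label number 3766 + 4 = 3770 at 30 labels/s is 125 s + 20 f = 0 h 2 min 5 s frame 20, i.e. 00:02:05;20.

00:02:05;20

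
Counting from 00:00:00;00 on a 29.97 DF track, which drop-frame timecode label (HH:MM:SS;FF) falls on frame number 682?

00:00:22;22

Ten DF minutes hold 17982 frames, so frame 682 lies in block 0 (frames 0–17981) with 682 frames into that block.
The block's first minute is 1800 frames and the rest 1798 each; 682 frames reaches minute 0, so 0 × 18 + 0 × 2 = 0 labels have been skipped so far.
Adding those back, label number 682 + 0 = 682 at 30 labels/s is 22 s + 22 f = 0 h 0 min 22 s frame 22, i.e. 00:00:22;22.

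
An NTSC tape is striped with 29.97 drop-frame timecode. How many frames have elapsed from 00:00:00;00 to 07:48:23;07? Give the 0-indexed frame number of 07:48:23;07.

842253

As if non-drop at 30 labels/s: (7 × 3600 + 48 × 60 + 23) × 30 + 7 = 843097.
Minute boundaries passed: 468; those not divisible by 10: 468 − 46 = 422; dropped labels = 2 × 422 = 844.
Actual frame index = 843097 − 844 = 842253.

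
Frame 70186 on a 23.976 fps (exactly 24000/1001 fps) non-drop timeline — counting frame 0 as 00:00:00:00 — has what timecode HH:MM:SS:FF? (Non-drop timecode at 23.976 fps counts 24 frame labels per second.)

70186 ÷ 24 = 2924 full seconds, remainder 10 frames.
2924 s = 0 h 48 min 44 s.
Timecode: 00:48:44:10.

00:48:44:10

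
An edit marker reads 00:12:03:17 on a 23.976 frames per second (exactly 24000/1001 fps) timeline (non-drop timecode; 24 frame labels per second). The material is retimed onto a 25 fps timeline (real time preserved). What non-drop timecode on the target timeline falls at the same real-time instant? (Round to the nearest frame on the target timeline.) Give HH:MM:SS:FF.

Source frame index: (0×3600 + 12×60 + 3) × 24 + 17 = 17369.
Real time: 17369 / (24000/1001) = 17386369/24000 s.
Target frame: (17386369/24000) × (25) = 17386369/960 ≈ 18110.801 → 18111.
At 25 labels/s: frame 18111 → 00:12:04:11.

00:12:04:11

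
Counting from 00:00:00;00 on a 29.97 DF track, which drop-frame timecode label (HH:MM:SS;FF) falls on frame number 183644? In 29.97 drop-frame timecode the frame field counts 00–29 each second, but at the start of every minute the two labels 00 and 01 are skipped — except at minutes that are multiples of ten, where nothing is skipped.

Each 10-minute DF block holds 10 × 60 × 30 − 9 × 2 = 17982 frames. 183644 ÷ 17982 → 10 full blocks, remainder 3824.
Within the partial block the first minute is 1800 frames and each further minute 1798, so 2 further minute boundaries passed. Total skipped labels = 18 × 10 + 2 × 2 = 184.
Non-drop label index = 183644 + 184 = 183828; at 30 labels/s that is 01:42:07:18, i.e. DF 01:42:07;18.

01:42:07;18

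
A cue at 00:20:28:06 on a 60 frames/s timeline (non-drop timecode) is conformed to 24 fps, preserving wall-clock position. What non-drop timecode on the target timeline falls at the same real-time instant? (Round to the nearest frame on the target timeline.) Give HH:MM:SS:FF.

Source frame index: (0×3600 + 20×60 + 28) × 60 + 6 = 73686.
Real time: 73686 / (60) = 12281/10 s.
Target frame: (12281/10) × (24) = 147372/5 ≈ 29474.400 → 29474.
At 24 labels/s: frame 29474 → 00:20:28:02.

00:20:28:02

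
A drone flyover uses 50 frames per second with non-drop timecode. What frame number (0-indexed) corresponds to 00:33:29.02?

Total seconds to the label: (0 × 3600 + 33 × 60 + 29) = 2009.
Frame index = 2009 × 50 + 2 = 100452.

100452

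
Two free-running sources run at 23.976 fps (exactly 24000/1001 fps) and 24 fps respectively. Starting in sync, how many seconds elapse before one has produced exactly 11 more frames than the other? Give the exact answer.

The gap grows by |24 − 24000/1001| = 24/1001 frames per second.
Time for a 11-frame gap: 11 ÷ (24/1001) = 11011/24 s.

11011/24 seconds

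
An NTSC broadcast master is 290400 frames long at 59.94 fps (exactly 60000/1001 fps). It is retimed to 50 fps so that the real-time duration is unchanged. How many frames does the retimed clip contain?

242242 frames

Target frames = source frames × (target rate / source rate) = 290400 × (50)/(60000/1001) = 290400 × 1001/1200 = 242242.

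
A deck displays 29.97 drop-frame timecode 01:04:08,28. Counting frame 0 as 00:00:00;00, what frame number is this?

Complete 10-minute blocks: 6, each 17982 frames → 107892.
Remaining 4 whole minutes in the current block: 1800 + 3 × 1798 = 7194 frames.
Within the current minute: 8 × 30 + 28 − 2 = 266 (labels ;00/;01 skipped at this minute). Total = 107892 + 7194 + 266 = 115352.

115352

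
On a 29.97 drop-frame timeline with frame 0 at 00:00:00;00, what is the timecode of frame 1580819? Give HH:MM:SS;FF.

Ten DF minutes hold 17982 frames, so frame 1580819 lies in block 87 (frames 1564434–1582415) with 16385 frames into that block.
The block's first minute is 1800 frames and the rest 1798 each; 16385 frames reaches minute 9, so 87 × 18 + 9 × 2 = 1584 labels have been skipped so far.
Adding those back, label number 1580819 + 1584 = 1582403 at 30 labels/s is 52746 s + 23 f = 14 h 39 min 6 s frame 23, i.e. 14:39:06;23.

14:39:06;23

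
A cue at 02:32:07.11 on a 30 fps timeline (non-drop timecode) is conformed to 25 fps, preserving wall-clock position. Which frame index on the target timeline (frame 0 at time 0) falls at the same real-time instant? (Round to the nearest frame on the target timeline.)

Source frame index: (2×3600 + 32×60 + 7) × 30 + 11 = 273821.
Real time: 273821 / (30) = 273821/30 s.
Target frame: (273821/30) × (25) = 1369105/6 ≈ 228184.167 → 228184.

frame 228184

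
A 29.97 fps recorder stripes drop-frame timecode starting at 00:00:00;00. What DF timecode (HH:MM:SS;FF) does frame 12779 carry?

Ten DF minutes hold 17982 frames, so frame 12779 lies in block 0 (frames 0–17981) with 12779 frames into that block.
The block's first minute is 1800 frames and the rest 1798 each; 12779 frames reaches minute 7, so 0 × 18 + 7 × 2 = 14 labels have been skipped so far.
Adding those back, label number 12779 + 14 = 12793 at 30 labels/s is 426 s + 13 f = 0 h 7 min 6 s frame 13, i.e. 00:07:06;13.

00:07:06;13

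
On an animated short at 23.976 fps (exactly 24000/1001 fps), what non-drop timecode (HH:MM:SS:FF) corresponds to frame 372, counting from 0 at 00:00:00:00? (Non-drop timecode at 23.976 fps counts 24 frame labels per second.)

372 ÷ 24 = 15 full seconds, remainder 12 frames.
15 s = 0 h 0 min 15 s.
Timecode: 00:00:15:12.

00:00:15:12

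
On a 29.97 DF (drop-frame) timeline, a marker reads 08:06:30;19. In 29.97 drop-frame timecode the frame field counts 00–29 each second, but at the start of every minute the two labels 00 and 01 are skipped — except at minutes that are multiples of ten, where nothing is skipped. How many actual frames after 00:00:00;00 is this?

874843

As if non-drop at 30 labels/s: (8 × 3600 + 6 × 60 + 30) × 30 + 19 = 875719.
Minute boundaries passed: 486; those not divisible by 10: 486 − 48 = 438; dropped labels = 2 × 438 = 876.
Actual frame index = 875719 − 876 = 874843.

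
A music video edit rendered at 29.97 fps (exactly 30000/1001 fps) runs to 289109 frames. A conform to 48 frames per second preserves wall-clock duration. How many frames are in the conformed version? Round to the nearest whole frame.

463037 frames

Frames at target rate = 289109 × (48) / (30000/1001) = 289398109/625 ≈ 463036.974.
Nearest whole frame: 463037.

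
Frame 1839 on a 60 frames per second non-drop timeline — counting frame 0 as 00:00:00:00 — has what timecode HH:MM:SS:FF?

00:00:30:39

1839 ÷ 60 = 30 full seconds, remainder 39 frames.
30 s = 0 h 0 min 30 s.
Timecode: 00:00:30:39.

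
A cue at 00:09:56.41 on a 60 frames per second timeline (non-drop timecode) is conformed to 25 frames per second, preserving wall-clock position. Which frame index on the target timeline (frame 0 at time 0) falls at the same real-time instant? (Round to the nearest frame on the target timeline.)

frame 14917

Source frame index: (0×3600 + 9×60 + 56) × 60 + 41 = 35801.
Real time: 35801 / (60) = 35801/60 s.
Target frame: (35801/60) × (25) = 179005/12 ≈ 14917.083 → 14917.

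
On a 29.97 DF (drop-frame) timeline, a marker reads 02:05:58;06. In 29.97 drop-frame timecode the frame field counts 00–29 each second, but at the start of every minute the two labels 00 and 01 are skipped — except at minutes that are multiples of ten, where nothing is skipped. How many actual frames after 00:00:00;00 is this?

226520

Complete 10-minute blocks: 12, each 17982 frames → 215784.
Remaining 5 whole minutes in the current block: 1800 + 4 × 1798 = 8992 frames.
Within the current minute: 58 × 30 + 6 − 2 = 1744 (labels ;00/;01 skipped at this minute). Total = 215784 + 8992 + 1744 = 226520.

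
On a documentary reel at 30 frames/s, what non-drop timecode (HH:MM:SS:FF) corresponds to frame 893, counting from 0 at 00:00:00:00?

00:00:29:23

893 ÷ 30 = 29 full seconds, remainder 23 frames.
29 s = 0 h 0 min 29 s.
Timecode: 00:00:29:23.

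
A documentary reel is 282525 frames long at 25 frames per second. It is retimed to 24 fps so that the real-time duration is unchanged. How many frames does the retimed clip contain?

271224 frames

Target frames = source frames × (target rate / source rate) = 282525 × (24)/(25) = 282525 × 24/25 = 271224.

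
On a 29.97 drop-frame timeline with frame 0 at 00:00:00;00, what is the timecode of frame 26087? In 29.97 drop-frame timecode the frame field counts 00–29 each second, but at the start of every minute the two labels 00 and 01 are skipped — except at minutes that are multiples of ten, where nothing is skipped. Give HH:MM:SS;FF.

Ten DF minutes hold 17982 frames, so frame 26087 lies in block 1 (frames 17982–35963) with 8105 frames into that block.
The block's first minute is 1800 frames and the rest 1798 each; 8105 frames reaches minute 4, so 1 × 18 + 4 × 2 = 26 labels have been skipped so far.
Adding those back, label number 26087 + 26 = 26113 at 30 labels/s is 870 s + 13 f = 0 h 14 min 30 s frame 13, i.e. 00:14:30;13.

00:14:30;13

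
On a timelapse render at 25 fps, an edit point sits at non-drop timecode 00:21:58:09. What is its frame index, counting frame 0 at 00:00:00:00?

Total seconds to the label: (0 × 3600 + 21 × 60 + 58) = 1318.
Frame index = 1318 × 25 + 9 = 32959.

32959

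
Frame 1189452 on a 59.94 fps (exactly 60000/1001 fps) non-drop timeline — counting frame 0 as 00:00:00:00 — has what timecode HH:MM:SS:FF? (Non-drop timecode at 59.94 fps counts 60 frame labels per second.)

05:30:24:12

1189452 ÷ 60 = 19824 full seconds, remainder 12 frames.
19824 s = 5 h 30 min 24 s.
Timecode: 05:30:24:12.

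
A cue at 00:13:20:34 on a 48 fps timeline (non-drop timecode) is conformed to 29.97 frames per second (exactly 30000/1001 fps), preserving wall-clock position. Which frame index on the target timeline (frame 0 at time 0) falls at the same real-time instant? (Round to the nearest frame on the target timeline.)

Source frame index: (0×3600 + 13×60 + 20) × 48 + 34 = 38434.
Real time: 38434 / (48) = 19217/24 s.
Target frame: (19217/24) × (30000/1001) = 2183750/91 ≈ 23997.253 → 23997.

frame 23997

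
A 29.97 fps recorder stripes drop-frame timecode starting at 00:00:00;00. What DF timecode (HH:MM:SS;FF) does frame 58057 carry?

00:32:17;05

Ten DF minutes hold 17982 frames, so frame 58057 lies in block 3 (frames 53946–71927) with 4111 frames into that block.
The block's first minute is 1800 frames and the rest 1798 each; 4111 frames reaches minute 2, so 3 × 18 + 2 × 2 = 58 labels have been skipped so far.
Adding those back, label number 58057 + 58 = 58115 at 30 labels/s is 1937 s + 5 f = 0 h 32 min 17 s frame 5, i.e. 00:32:17;05.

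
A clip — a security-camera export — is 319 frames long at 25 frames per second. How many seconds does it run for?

Running time = 319 / (25) = 12.76 s.

12.76 seconds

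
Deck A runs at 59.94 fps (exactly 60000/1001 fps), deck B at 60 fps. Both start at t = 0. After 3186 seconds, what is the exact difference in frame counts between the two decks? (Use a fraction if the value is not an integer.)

A emits 60000/1001 × 3186 = 191160000/1001 frames; B emits 60 × 3186 = 191160.
Difference = 191160/1001 frames (≈ 190.9690); B is ahead of A.

191160/1001 frames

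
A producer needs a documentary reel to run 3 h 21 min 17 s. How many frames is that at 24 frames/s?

3 h 21 min 17 s = 12077 s.
Frames = 12077 × 24 = 289848.

289848 frames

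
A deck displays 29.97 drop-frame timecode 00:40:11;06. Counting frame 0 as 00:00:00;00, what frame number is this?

72264

As if non-drop at 30 labels/s: (0 × 3600 + 40 × 60 + 11) × 30 + 6 = 72336.
Minute boundaries passed: 40; those not divisible by 10: 40 − 4 = 36; dropped labels = 2 × 36 = 72.
Actual frame index = 72336 − 72 = 72264.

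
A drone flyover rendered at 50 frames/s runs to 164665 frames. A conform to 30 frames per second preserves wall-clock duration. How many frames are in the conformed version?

98799 frames

Target frames = source frames × (target rate / source rate) = 164665 × (30)/(50) = 164665 × 3/5 = 98799.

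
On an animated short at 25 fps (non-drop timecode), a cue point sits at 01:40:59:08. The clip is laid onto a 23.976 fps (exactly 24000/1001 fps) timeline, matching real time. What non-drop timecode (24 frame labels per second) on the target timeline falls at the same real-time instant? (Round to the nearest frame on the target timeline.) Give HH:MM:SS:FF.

01:40:53:06

Source frame index: (1×3600 + 40×60 + 59) × 25 + 8 = 151483.
Real time: 151483 / (25) = 151483/25 s.
Target frame: (151483/25) × (24000/1001) = 145423680/1001 ≈ 145278.402 → 145278.
At 24 labels/s: frame 145278 → 01:40:53:06.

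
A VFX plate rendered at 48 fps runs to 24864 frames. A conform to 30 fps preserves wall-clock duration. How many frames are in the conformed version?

15540 frames

Frames at target rate = 24864 × (30) / (48) = 15540.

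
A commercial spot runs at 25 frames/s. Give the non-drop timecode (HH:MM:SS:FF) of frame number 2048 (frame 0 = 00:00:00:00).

00:01:21:23

2048 ÷ 25 = 81 full seconds, remainder 23 frames.
81 s = 0 h 1 min 21 s.
Timecode: 00:01:21:23.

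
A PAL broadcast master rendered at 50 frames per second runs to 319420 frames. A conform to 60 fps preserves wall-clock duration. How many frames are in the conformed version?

383304 frames

Target frames = source frames × (target rate / source rate) = 319420 × (60)/(50) = 319420 × 6/5 = 383304.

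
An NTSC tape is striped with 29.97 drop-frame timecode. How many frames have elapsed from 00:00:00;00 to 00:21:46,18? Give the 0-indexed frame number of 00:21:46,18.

Complete 10-minute blocks: 2, each 17982 frames → 35964.
Remaining 1 whole minute in the current block: 1800 + 0 × 1798 = 1800 frames.
Within the current minute: 46 × 30 + 18 − 2 = 1396 (labels ;00/;01 skipped at this minute). Total = 35964 + 1800 + 1396 = 39160.

39160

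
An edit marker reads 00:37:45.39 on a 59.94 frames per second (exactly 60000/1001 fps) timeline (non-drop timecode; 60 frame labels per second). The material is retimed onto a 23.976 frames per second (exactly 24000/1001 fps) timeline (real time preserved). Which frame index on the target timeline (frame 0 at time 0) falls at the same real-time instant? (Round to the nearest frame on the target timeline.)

Source frame index: (0×3600 + 37×60 + 45) × 60 + 39 = 135939.
Real time: 135939 / (60000/1001) = 45358313/20000 s.
Target frame: (45358313/20000) × (24000/1001) = 271878/5 ≈ 54375.600 → 54376.

frame 54376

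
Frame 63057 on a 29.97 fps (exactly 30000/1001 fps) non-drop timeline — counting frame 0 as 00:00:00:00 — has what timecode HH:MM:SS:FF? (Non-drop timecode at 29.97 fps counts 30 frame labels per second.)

00:35:01:27

63057 ÷ 30 = 2101 full seconds, remainder 27 frames.
2101 s = 0 h 35 min 1 s.
Timecode: 00:35:01:27.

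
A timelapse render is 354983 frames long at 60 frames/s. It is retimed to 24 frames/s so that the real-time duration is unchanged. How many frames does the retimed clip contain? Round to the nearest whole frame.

Frames at target rate = 354983 × (24) / (60) = 709966/5 ≈ 141993.200.
Nearest whole frame: 141993.

141993 frames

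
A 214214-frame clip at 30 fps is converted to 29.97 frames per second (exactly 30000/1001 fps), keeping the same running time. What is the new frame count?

Target frames = source frames × (target rate / source rate) = 214214 × (30000/1001)/(30) = 214214 × 1000/1001 = 214000.

214000 frames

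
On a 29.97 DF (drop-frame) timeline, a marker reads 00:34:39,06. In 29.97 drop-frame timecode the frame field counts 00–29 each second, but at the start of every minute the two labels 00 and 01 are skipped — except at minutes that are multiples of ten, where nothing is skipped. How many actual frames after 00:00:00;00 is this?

62314

As if non-drop at 30 labels/s: (0 × 3600 + 34 × 60 + 39) × 30 + 6 = 62376.
Minute boundaries passed: 34; those not divisible by 10: 34 − 3 = 31; dropped labels = 2 × 31 = 62.
Actual frame index = 62376 − 62 = 62314.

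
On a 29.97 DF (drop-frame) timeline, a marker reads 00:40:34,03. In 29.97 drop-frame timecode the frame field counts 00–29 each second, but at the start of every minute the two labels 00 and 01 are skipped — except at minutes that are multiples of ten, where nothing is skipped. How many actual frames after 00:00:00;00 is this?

As if non-drop at 30 labels/s: (0 × 3600 + 40 × 60 + 34) × 30 + 3 = 73023.
Minute boundaries passed: 40; those not divisible by 10: 40 − 4 = 36; dropped labels = 2 × 36 = 72.
Actual frame index = 73023 − 72 = 72951.

72951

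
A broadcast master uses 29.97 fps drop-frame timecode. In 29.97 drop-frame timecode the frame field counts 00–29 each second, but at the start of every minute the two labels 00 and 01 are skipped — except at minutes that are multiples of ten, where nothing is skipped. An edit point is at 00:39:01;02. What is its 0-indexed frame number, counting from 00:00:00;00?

Complete 10-minute blocks: 3, each 17982 frames → 53946.
Remaining 9 whole minutes in the current block: 1800 + 8 × 1798 = 16184 frames.
Within the current minute: 1 × 30 + 2 − 2 = 30 (labels ;00/;01 skipped at this minute). Total = 53946 + 16184 + 30 = 70160.

70160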